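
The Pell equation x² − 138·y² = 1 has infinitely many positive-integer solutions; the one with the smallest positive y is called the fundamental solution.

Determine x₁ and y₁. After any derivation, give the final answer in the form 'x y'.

√138 = [11; 1,2,1,22, …], period ℓ=4 (even) → k=3
k=0  a_k=11  p_k/q_k = 11/1
…
k=2  a_k=2  p_k/q_k = 35/3
k=3  a_k=1  p_k/q_k = 47/4
fundamental: x₁=47, y₁=4  (since 2209 − 138·16 = 1)

47 4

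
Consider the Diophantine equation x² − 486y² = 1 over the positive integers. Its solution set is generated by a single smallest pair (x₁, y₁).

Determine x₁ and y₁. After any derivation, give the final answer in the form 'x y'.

485 22

√486 = [22; 22,44, …], period ℓ=2 (even) → k=1
step 0: (22, 1)  from 22·(1,0) + (0,1)
step 1: (485, 22)  from 22·(22,1) + (1,0)
fundamental: x₁=485, y₁=22  (since 235225 − 486·484 = 1)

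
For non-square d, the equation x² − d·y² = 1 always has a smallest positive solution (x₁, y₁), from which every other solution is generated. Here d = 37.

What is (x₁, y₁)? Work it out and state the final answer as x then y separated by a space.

73 12

[6; 12] for √37; ℓ=1 ⇒ convergent index 1
a_0=6:  p_0=6·1+0=6,  q_0=6·0+1=1
a_1=12:  p_1=12·6+1=73,  q_1=12·1+0=12
(x₁, y₁) = (73, 12);  73² − 37·12² = 1 ✓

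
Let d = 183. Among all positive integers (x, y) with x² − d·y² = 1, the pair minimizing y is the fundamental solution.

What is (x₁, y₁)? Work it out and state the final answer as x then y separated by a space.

d=183: √d = [13; 1,1,8,1,1,26] (ℓ=6, even), read p_5/q_5
k=0  a_k=13  p_k/q_k = 13/1
…
k=2  a_k=1  p_k/q_k = 27/2
k=3  a_k=8  p_k/q_k = 230/17
k=4  a_k=1  p_k/q_k = 257/19
k=5  a_k=1  p_k/q_k = 487/36
(x₁, y₁) = (487, 36);  487² − 183·36² = 1 ✓

487 36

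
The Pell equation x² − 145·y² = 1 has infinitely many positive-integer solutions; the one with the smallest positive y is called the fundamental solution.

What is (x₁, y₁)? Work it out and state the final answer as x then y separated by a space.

289 24

[12; 24] for √145; ℓ=1 ⇒ convergent index 1
step 0: (12, 1)  from 12·(1,0) + (0,1)
step 1: (289, 24)  from 24·(12,1) + (1,0)
fundamental: x₁=289, y₁=24  (since 83521 − 145·576 = 1)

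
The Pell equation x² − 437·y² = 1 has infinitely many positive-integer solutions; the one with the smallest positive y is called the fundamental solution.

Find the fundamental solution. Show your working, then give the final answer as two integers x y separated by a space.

4599 220

√437 → a₀=20, period (1,9,2,9,1,40); ℓ=6 even so k=5
i=0: a=20 ⇒ p=20, q=1
i=1: a=1 ⇒ p=21, q=1
i=2: a=9 ⇒ p=209, q=10
i=3: a=2 ⇒ p=439, q=21
i=4: a=9 ⇒ p=4160, q=199
i=5: a=1 ⇒ p=4599, q=220
fundamental: x₁=4599, y₁=220  (since 21150801 − 437·48400 = 1)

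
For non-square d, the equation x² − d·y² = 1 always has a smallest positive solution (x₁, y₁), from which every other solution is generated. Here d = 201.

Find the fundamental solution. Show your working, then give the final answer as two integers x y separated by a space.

515095 36332

[14; 5,1,1,1,2,…,1,5,28] for √201; ℓ=14 ⇒ convergent index 13
a_0=14:  p_0=14·1+0=14,  q_0=14·0+1=1
…
a_4=1:  p_4=1·156+85=241,  q_4=1·11+6=17
…
a_9=2:  p_9=2·8549+7670=24768,  q_9=2·603+541=1747
…
a_12=1:  p_12=1·58085+33317=91402,  q_12=1·4097+2350=6447
a_13=5:  p_13=5·91402+58085=515095,  q_13=5·6447+4097=36332
(x₁, y₁) = (515095, 36332);  515095² − 201·36332² = 1 ✓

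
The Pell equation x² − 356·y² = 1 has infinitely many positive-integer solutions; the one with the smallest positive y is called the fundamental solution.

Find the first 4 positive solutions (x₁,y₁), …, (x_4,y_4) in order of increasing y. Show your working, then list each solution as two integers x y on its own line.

√356 → a₀=18, period (1,6,1,1,2,…,6,1,36); ℓ=14 even so k=13
step 0: (18, 1)  from 18·(1,0) + (0,1)
…
step 5: (717, 38)  from 2·(283,15) + (151,8)
…
step 7: (8717, 462)  from 8·(1000,53) + (717,38)
step 8: (9717, 515)  from 1·(8717,462) + (1000,53)
step 9: (28151, 1492)  from 2·(9717,515) + (8717,462)
step 10: (37868, 2007)  from 1·(28151,1492) + (9717,515)
…
step 12: (433982, 23001)  from 6·(66019,3499) + (37868,2007)
step 13: (500001, 26500)  from 1·(433982,23001) + (66019,3499)
→ (500001, 26500).  Check: 500001²=250001000001, 356·26500²=250001000000, difference 1.
(500001+26500√356)^2 = 500002000001 + 26500053000√356
(500001+26500√356)^3 = 500003000004500001 + 26500106000079500√356
(500001+26500√356)^4 = 500004000010000008000001 + 26500159000265000106000√356

500001 26500
500002000001 26500053000
500003000004500001 26500106000079500
500004000010000008000001 26500159000265000106000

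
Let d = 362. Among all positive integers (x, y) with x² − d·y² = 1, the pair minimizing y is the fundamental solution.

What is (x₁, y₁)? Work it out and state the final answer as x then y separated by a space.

723 38

[19; 38] for √362; ℓ=1 ⇒ convergent index 1
step 0: (19, 1)  from 19·(1,0) + (0,1)
step 1: (723, 38)  from 38·(19,1) + (1,0)
→ (723, 38).  Check: 723²=522729, 362·38²=522728, difference 1.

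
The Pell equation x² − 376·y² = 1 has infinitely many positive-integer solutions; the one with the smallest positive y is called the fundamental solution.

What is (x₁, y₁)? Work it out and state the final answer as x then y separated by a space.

√376 → a₀=19, period (2,1,1,3,1,…,1,2,38); ℓ=16 even so k=15
step 0: (19, 1)  from 19·(1,0) + (0,1)
step 1: (39, 2)  from 2·(19,1) + (1,0)
…
step 4: (349, 18)  from 3·(97,5) + (58,3)
step 5: (446, 23)  from 1·(349,18) + (97,5)
step 6: (1241, 64)  from 2·(446,23) + (349,18)
step 7: (2928, 151)  from 2·(1241,64) + (446,23)
step 8: (12953, 668)  from 4·(2928,151) + (1241,64)
…
step 10: (70621, 3642)  from 2·(28834,1487) + (12953,668)
…
step 12: (368986, 19029)  from 3·(99455,5129) + (70621,3642)
step 13: (468441, 24158)  from 1·(368986,19029) + (99455,5129)
step 14: (837427, 43187)  from 1·(468441,24158) + (368986,19029)
step 15: (2143295, 110532)  from 2·(837427,43187) + (468441,24158)
→ (2143295, 110532).  Check: 2143295²=4593713457025, 376·110532²=4593713457024, difference 1.

2143295 110532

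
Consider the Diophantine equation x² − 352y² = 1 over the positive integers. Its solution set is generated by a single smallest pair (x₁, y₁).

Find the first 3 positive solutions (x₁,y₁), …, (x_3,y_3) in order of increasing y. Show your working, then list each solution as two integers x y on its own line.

√352 → a₀=18, period (1,3,5,9,5,3,1,36); ℓ=8 even so k=7
step 0: (18, 1)  from 18·(1,0) + (0,1)
…
step 3: (394, 21)  from 5·(75,4) + (19,1)
step 4: (3621, 193)  from 9·(394,21) + (75,4)
step 5: (18499, 986)  from 5·(3621,193) + (394,21)
step 6: (59118, 3151)  from 3·(18499,986) + (3621,193)
step 7: (77617, 4137)  from 1·(59118,3151) + (18499,986)
(x₁, y₁) = (77617, 4137);  77617² − 352·4137² = 1 ✓
(77617+4137√352)^2 = 12048797377 + 642203058√352
(77617+4137√352)^3 = 1870383011943601 + 99691749501435√352

77617 4137
12048797377 642203058
1870383011943601 99691749501435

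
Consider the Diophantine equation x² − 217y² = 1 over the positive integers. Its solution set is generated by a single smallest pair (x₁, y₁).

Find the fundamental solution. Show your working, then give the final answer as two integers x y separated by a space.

3844063 260952

√217 = [14; 1,2,1,2,1,…,2,1,28, …], period ℓ=16 (even) → k=15
a_0=14:  p_0=14·1+0=14,  q_0=14·0+1=1
…
a_3=1:  p_3=1·44+15=59,  q_3=1·3+1=4
a_4=2:  p_4=2·59+44=162,  q_4=2·4+3=11
a_5=1:  p_5=1·162+59=221,  q_5=1·11+4=15
a_6=1:  p_6=1·221+162=383,  q_6=1·15+11=26
a_7=9:  p_7=9·383+221=3668,  q_7=9·26+15=249
…
a_10=1:  p_10=1·139163+15055=154218,  q_10=1·9447+1022=10469
…
a_13=1:  p_13=1·740980+293381=1034361,  q_13=1·50301+19916=70217
a_14=2:  p_14=2·1034361+740980=2809702,  q_14=2·70217+50301=190735
a_15=1:  p_15=1·2809702+1034361=3844063,  q_15=1·190735+70217=260952
→ (3844063, 260952).  Check: 3844063²=14776820347969, 217·260952²=14776820347968, difference 1.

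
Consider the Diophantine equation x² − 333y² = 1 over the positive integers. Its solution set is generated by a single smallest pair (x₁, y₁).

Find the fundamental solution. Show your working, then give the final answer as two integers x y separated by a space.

73 4

[18; 4,36] for √333; ℓ=2 ⇒ convergent index 1
step 0: (18, 1)  from 18·(1,0) + (0,1)
step 1: (73, 4)  from 4·(18,1) + (1,0)
(x₁, y₁) = (73, 4);  73² − 333·4² = 1 ✓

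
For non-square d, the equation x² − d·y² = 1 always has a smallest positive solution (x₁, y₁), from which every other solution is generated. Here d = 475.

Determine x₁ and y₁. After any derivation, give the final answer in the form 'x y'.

√475 = [21; 1,3,1,6,2,6,1,3,1,42, …], period ℓ=10 (even) → k=9
step 0: (21, 1)  from 21·(1,0) + (0,1)
step 1: (22, 1)  from 1·(21,1) + (1,0)
step 2: (87, 4)  from 3·(22,1) + (21,1)
step 3: (109, 5)  from 1·(87,4) + (22,1)
step 4: (741, 34)  from 6·(109,5) + (87,4)
step 5: (1591, 73)  from 2·(741,34) + (109,5)
step 6: (10287, 472)  from 6·(1591,73) + (741,34)
…
step 8: (45921, 2107)  from 3·(11878,545) + (10287,472)
step 9: (57799, 2652)  from 1·(45921,2107) + (11878,545)
→ (57799, 2652).  Check: 57799²=3340724401, 475·2652²=3340724400, difference 1.

57799 2652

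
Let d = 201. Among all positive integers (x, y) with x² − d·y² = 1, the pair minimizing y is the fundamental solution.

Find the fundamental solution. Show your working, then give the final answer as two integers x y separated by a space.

d=201: √d = [14; 5,1,1,1,2,…,1,5,28] (ℓ=14, even), read p_13/q_13
a_0=14:  p_0=14·1+0=14,  q_0=14·0+1=1
…
a_2=1:  p_2=1·71+14=85,  q_2=1·5+1=6
…
a_6=1:  p_6=1·638+241=879,  q_6=1·45+17=62
…
a_11=1:  p_11=1·33317+24768=58085,  q_11=1·2350+1747=4097
a_12=1:  p_12=1·58085+33317=91402,  q_12=1·4097+2350=6447
a_13=5:  p_13=5·91402+58085=515095,  q_13=5·6447+4097=36332
→ (515095, 36332).  Check: 515095²=265322859025, 201·36332²=265322859024, difference 1.

515095 36332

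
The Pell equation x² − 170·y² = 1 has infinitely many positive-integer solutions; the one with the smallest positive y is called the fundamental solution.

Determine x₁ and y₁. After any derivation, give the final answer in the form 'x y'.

339 26

√170 → a₀=13, period (26); ℓ=1 odd so k=1
step 0: (13, 1)  from 13·(1,0) + (0,1)
step 1: (339, 26)  from 26·(13,1) + (1,0)
(x₁, y₁) = (339, 26);  339² − 170·26² = 1 ✓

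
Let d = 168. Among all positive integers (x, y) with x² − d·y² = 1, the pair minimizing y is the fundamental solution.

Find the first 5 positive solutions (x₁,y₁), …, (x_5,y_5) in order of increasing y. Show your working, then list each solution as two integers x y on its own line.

13 1
337 26
8749 675
227137 17524
5896813 454949

d=168: √d = [12; 1,24] (ℓ=2, even), read p_1/q_1
step 0: (12, 1)  from 12·(1,0) + (0,1)
step 1: (13, 1)  from 1·(12,1) + (1,0)
(x₁, y₁) = (13, 1);  13² − 168·1² = 1 ✓
(13+1√168)^2 = 337 + 26√168
(13+1√168)^3 = 8749 + 675√168
(13+1√168)^4 = 227137 + 17524√168
(13+1√168)^5 = 5896813 + 454949√168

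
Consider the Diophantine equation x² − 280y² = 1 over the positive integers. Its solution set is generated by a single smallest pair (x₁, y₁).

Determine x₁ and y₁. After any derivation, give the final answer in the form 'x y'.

251 15

d=280: √d = [16; 1,2,1,2,1,32] (ℓ=6, even), read p_5/q_5
a_0=16:  p_0=16·1+0=16,  q_0=16·0+1=1
…
a_3=1:  p_3=1·50+17=67,  q_3=1·3+1=4
a_4=2:  p_4=2·67+50=184,  q_4=2·4+3=11
a_5=1:  p_5=1·184+67=251,  q_5=1·11+4=15
→ (251, 15).  Check: 251²=63001, 280·15²=63000, difference 1.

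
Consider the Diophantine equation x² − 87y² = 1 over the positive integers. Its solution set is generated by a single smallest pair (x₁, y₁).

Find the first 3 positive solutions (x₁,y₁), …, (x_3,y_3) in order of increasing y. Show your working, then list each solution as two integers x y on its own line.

28 3
1567 168
87724 9405

[9; 3,18] for √87; ℓ=2 ⇒ convergent index 1
k=0  a_k=9  p_k/q_k = 9/1
k=1  a_k=3  p_k/q_k = 28/3
fundamental: x₁=28, y₁=3  (since 784 − 87·9 = 1)
n=2: (28,3)∘(28,3) = (28·28+87·3·3, 28·3+3·28) = (1567,168)
n=3: (1567,168)∘(28,3) = (28·1567+87·3·168, 28·168+3·1567) = (87724,9405)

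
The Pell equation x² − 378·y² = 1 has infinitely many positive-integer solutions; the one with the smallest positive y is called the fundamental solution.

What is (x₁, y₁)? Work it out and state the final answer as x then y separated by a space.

8749 450

√378 = [19; 2,3,1,4,1,3,2,38, …], period ℓ=8 (even) → k=7
step 0: (19, 1)  from 19·(1,0) + (0,1)
…
step 5: (1011, 52)  from 1·(836,43) + (175,9)
step 6: (3869, 199)  from 3·(1011,52) + (836,43)
step 7: (8749, 450)  from 2·(3869,199) + (1011,52)
→ (8749, 450).  Check: 8749²=76545001, 378·450²=76545000, difference 1.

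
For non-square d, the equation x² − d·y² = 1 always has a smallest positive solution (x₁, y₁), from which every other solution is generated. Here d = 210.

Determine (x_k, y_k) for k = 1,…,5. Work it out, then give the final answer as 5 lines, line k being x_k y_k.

d=210: √d = [14; 2,28] (ℓ=2, even), read p_1/q_1
i=0: a=14 ⇒ p=14, q=1
i=1: a=2 ⇒ p=29, q=2
fundamental: x₁=29, y₁=2  (since 841 − 210·4 = 1)
(x_2, y_2) = (29·29 + 210·2·2, 29·2 + 2·29) = (1681, 116)
(x_3, y_3) = (29·1681 + 210·2·116, 29·116 + 2·1681) = (97469, 6726)
(x_4, y_4) = (29·97469 + 210·2·6726, 29·6726 + 2·97469) = (5651521, 389992)
(x_5, y_5) = (29·5651521 + 210·2·389992, 29·389992 + 2·5651521) = (327690749, 22612810)

29 2
1681 116
97469 6726
5651521 389992
327690749 22612810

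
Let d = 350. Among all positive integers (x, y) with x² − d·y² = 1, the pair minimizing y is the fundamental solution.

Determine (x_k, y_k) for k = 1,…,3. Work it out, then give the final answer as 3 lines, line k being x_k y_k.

449 24
403201 21552
362074049 19353672

[18; 1,2,2,2,1,36] for √350; ℓ=6 ⇒ convergent index 5
step 0: (18, 1)  from 18·(1,0) + (0,1)
step 1: (19, 1)  from 1·(18,1) + (1,0)
step 2: (56, 3)  from 2·(19,1) + (18,1)
step 3: (131, 7)  from 2·(56,3) + (19,1)
step 4: (318, 17)  from 2·(131,7) + (56,3)
step 5: (449, 24)  from 1·(318,17) + (131,7)
fundamental: x₁=449, y₁=24  (since 201601 − 350·576 = 1)
(x_2, y_2) = (449·449 + 350·24·24, 449·24 + 24·449) = (403201, 21552)
(x_3, y_3) = (449·403201 + 350·24·21552, 449·21552 + 24·403201) = (362074049, 19353672)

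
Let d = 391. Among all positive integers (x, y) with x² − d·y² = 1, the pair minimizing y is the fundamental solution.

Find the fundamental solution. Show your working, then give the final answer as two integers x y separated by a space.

[19; 1,3,2,2,1,…,3,1,38] for √391; ℓ=16 ⇒ convergent index 15
i=0: a=19 ⇒ p=19, q=1
i=1: a=1 ⇒ p=20, q=1
i=2: a=3 ⇒ p=79, q=4
…
i=4: a=2 ⇒ p=435, q=22
i=5: a=1 ⇒ p=613, q=31
i=6: a=1 ⇒ p=1048, q=53
…
i=8: a=19 ⇒ p=52519, q=2656
i=9: a=2 ⇒ p=107747, q=5449
i=10: a=1 ⇒ p=160266, q=8105
i=11: a=1 ⇒ p=268013, q=13554
i=12: a=2 ⇒ p=696292, q=35213
i=13: a=2 ⇒ p=1660597, q=83980
i=14: a=3 ⇒ p=5678083, q=287153
i=15: a=1 ⇒ p=7338680, q=371133
fundamental: x₁=7338680, y₁=371133  (since 53856224142400 − 391·137739703689 = 1)

7338680 371133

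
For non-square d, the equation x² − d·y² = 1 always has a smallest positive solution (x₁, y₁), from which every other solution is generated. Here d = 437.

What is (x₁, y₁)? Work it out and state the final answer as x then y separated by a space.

d=437: √d = [20; 1,9,2,9,1,40] (ℓ=6, even), read p_5/q_5
step 0: (20, 1)  from 20·(1,0) + (0,1)
step 1: (21, 1)  from 1·(20,1) + (1,0)
step 2: (209, 10)  from 9·(21,1) + (20,1)
step 3: (439, 21)  from 2·(209,10) + (21,1)
step 4: (4160, 199)  from 9·(439,21) + (209,10)
step 5: (4599, 220)  from 1·(4160,199) + (439,21)
fundamental: x₁=4599, y₁=220  (since 21150801 − 437·48400 = 1)

4599 220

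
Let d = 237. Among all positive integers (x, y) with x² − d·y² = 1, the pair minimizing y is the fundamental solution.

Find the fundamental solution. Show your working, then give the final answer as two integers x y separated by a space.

d=237: √d = [15; 2,1,1,7,10,7,1,1,2,30] (ℓ=10, even), read p_9/q_9
step 0: (15, 1)  from 15·(1,0) + (0,1)
step 1: (31, 2)  from 2·(15,1) + (1,0)
step 2: (46, 3)  from 1·(31,2) + (15,1)
step 3: (77, 5)  from 1·(46,3) + (31,2)
…
step 5: (5927, 385)  from 10·(585,38) + (77,5)
step 6: (42074, 2733)  from 7·(5927,385) + (585,38)
step 7: (48001, 3118)  from 1·(42074,2733) + (5927,385)
step 8: (90075, 5851)  from 1·(48001,3118) + (42074,2733)
step 9: (228151, 14820)  from 2·(90075,5851) + (48001,3118)
fundamental: x₁=228151, y₁=14820  (since 52052878801 − 237·219632400 = 1)

228151 14820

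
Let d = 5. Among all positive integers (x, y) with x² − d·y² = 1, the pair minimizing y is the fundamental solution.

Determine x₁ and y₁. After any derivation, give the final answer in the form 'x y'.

9 4

√5 → a₀=2, period (4); ℓ=1 odd so k=1
k=0  a_k=2  p_k/q_k = 2/1
k=1  a_k=4  p_k/q_k = 9/4
fundamental: x₁=9, y₁=4  (since 81 − 5·16 = 1)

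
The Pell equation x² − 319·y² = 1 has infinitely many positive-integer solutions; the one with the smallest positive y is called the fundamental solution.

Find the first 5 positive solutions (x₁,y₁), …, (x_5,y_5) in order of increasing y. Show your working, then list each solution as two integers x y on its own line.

√319 → a₀=17, period (1,6,5,1,4,…,6,1,34); ℓ=14 even so k=13
step 0: (17, 1)  from 17·(1,0) + (0,1)
step 1: (18, 1)  from 1·(17,1) + (1,0)
step 2: (125, 7)  from 6·(18,1) + (17,1)
…
step 7: (15628, 875)  from 1·(11913,667) + (3715,208)
…
step 9: (250816, 14043)  from 4·(58797,3292) + (15628,875)
step 10: (309613, 17335)  from 1·(250816,14043) + (58797,3292)
…
step 12: (11102899, 621643)  from 6·(1798881,100718) + (309613,17335)
step 13: (12901780, 722361)  from 1·(11102899,621643) + (1798881,100718)
→ (12901780, 722361).  Check: 12901780²=166455927168400, 319·722361²=166455927168399, difference 1.
k=2:  x_2 = 12901780·12901780+319·722361·722361 = 332911854336799,  y_2 = 12901780·722361+722361·12901780 = 18639485405160
k=3:  x_3 = 12901780·332911854336799+319·722361·18639485405160 = 8590311008090840302660,  y_3 = 12901780·18639485405160+722361·332911854336799 = 480965080021169647239
k=4:  x_4 = 12901780·8590311008090840302660+319·722361·480965080021169647239 = 221660605515932150288251132801,  y_4 = 12901780·480965080021169647239+722361·8590311008090840302660 = 12410611300231033623224965680
k=5:  x_5 = 12901780·221660605515932150288251132801+319·722361·12410611300231033623224965680 = 5719632734066677605580897309458268900,  y_5 = 12901780·12410611300231033623224965680+722361·221660605515932150288251132801 = 320237953322189008993822774252173561

12901780 722361
332911854336799 18639485405160
8590311008090840302660 480965080021169647239
221660605515932150288251132801 12410611300231033623224965680
5719632734066677605580897309458268900 320237953322189008993822774252173561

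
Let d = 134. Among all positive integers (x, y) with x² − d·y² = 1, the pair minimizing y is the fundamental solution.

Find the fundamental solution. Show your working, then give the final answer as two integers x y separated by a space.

[11; 1,1,2,1,3,…,1,1,22] for √134; ℓ=14 ⇒ convergent index 13
step 0: (11, 1)  from 11·(1,0) + (0,1)
…
step 2: (23, 2)  from 1·(12,1) + (11,1)
…
step 4: (81, 7)  from 1·(58,5) + (23,2)
step 5: (301, 26)  from 3·(81,7) + (58,5)
…
step 7: (4121, 356)  from 10·(382,33) + (301,26)
step 8: (4503, 389)  from 1·(4121,356) + (382,33)
step 9: (17630, 1523)  from 3·(4503,389) + (4121,356)
…
step 12: (84029, 7259)  from 1·(61896,5347) + (22133,1912)
step 13: (145925, 12606)  from 1·(84029,7259) + (61896,5347)
→ (145925, 12606).  Check: 145925²=21294105625, 134·12606²=21294105624, difference 1.

145925 12606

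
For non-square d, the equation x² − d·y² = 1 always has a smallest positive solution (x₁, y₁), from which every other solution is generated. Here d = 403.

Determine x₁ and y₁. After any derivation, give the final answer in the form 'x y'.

√403 = [20; 13,2,1,3,1,3,1,2,13,40, …], period ℓ=10 (even) → k=9
k=0  a_k=20  p_k/q_k = 20/1
k=1  a_k=13  p_k/q_k = 261/13
k=2  a_k=2  p_k/q_k = 542/27
k=3  a_k=1  p_k/q_k = 803/40
k=4  a_k=3  p_k/q_k = 2951/147
k=5  a_k=1  p_k/q_k = 3754/187
k=6  a_k=3  p_k/q_k = 14213/708
k=7  a_k=1  p_k/q_k = 17967/895
k=8  a_k=2  p_k/q_k = 50147/2498
k=9  a_k=13  p_k/q_k = 669878/33369
→ (669878, 33369).  Check: 669878²=448736534884, 403·33369²=448736534883, difference 1.

669878 33369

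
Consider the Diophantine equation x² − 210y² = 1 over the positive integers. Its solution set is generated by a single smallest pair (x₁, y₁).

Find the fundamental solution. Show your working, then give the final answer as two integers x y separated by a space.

√210 = [14; 2,28, …], period ℓ=2 (even) → k=1
step 0: (14, 1)  from 14·(1,0) + (0,1)
step 1: (29, 2)  from 2·(14,1) + (1,0)
fundamental: x₁=29, y₁=2  (since 841 − 210·4 = 1)

29 2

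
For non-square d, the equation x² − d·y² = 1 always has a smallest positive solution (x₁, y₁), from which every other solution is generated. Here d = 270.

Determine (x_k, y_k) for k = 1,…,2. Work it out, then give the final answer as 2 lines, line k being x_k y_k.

5291 322
55989361 3407404

√270 → a₀=16, period (2,3,6,3,2,32); ℓ=6 even so k=5
a_0=16:  p_0=16·1+0=16,  q_0=16·0+1=1
a_1=2:  p_1=2·16+1=33,  q_1=2·1+0=2
a_2=3:  p_2=3·33+16=115,  q_2=3·2+1=7
a_3=6:  p_3=6·115+33=723,  q_3=6·7+2=44
a_4=3:  p_4=3·723+115=2284,  q_4=3·44+7=139
a_5=2:  p_5=2·2284+723=5291,  q_5=2·139+44=322
→ (5291, 322).  Check: 5291²=27994681, 270·322²=27994680, difference 1.
(x_2, y_2) = (5291·5291 + 270·322·322, 5291·322 + 322·5291) = (55989361, 3407404)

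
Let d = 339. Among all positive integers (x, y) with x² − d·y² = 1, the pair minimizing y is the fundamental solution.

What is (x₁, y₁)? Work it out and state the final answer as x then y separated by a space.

97970 5321

d=339: √d = [18; 2,2,2,1,17,1,2,2,2,36] (ℓ=10, even), read p_9/q_9
step 0: (18, 1)  from 18·(1,0) + (0,1)
…
step 6: (5855, 318)  from 1·(5542,301) + (313,17)
step 7: (17252, 937)  from 2·(5855,318) + (5542,301)
step 8: (40359, 2192)  from 2·(17252,937) + (5855,318)
step 9: (97970, 5321)  from 2·(40359,2192) + (17252,937)
fundamental: x₁=97970, y₁=5321  (since 9598120900 − 339·28313041 = 1)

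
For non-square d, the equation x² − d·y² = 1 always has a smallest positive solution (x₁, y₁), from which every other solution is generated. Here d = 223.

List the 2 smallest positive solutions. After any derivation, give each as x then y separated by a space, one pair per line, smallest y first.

√223 = [14; 1,13,1,28, …], period ℓ=4 (even) → k=3
i=0: a=14 ⇒ p=14, q=1
…
i=2: a=13 ⇒ p=209, q=14
i=3: a=1 ⇒ p=224, q=15
→ (224, 15).  Check: 224²=50176, 223·15²=50175, difference 1.
k=2:  x_2 = 224·224+223·15·15 = 100351,  y_2 = 224·15+15·224 = 6720

224 15
100351 6720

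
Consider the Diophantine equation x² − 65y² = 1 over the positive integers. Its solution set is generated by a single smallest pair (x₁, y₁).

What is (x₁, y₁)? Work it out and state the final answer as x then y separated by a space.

d=65: √d = [8; 16] (ℓ=1, odd), read p_1/q_1
k=0  a_k=8  p_k/q_k = 8/1
k=1  a_k=16  p_k/q_k = 129/16
fundamental: x₁=129, y₁=16  (since 16641 − 65·256 = 1)

129 16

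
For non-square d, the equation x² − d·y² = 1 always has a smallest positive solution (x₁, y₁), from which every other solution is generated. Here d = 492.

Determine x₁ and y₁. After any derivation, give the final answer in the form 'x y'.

29767 1342

√492 = [22; 5,1,1,10,1,1,5,44, …], period ℓ=8 (even) → k=7
k=0  a_k=22  p_k/q_k = 22/1
…
k=2  a_k=1  p_k/q_k = 133/6
k=3  a_k=1  p_k/q_k = 244/11
k=4  a_k=10  p_k/q_k = 2573/116
k=5  a_k=1  p_k/q_k = 2817/127
k=6  a_k=1  p_k/q_k = 5390/243
k=7  a_k=5  p_k/q_k = 29767/1342
→ (29767, 1342).  Check: 29767²=886074289, 492·1342²=886074288, difference 1.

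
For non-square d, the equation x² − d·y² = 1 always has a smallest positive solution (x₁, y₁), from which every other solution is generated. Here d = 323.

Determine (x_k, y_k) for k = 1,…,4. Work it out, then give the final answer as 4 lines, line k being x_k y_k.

√323 → a₀=17, period (1,34); ℓ=2 even so k=1
k=0  a_k=17  p_k/q_k = 17/1
k=1  a_k=1  p_k/q_k = 18/1
→ (18, 1).  Check: 18²=324, 323·1²=323, difference 1.
k=2:  x_2 = 18·18+323·1·1 = 647,  y_2 = 18·1+1·18 = 36
k=3:  x_3 = 18·647+323·1·36 = 23274,  y_3 = 18·36+1·647 = 1295
k=4:  x_4 = 18·23274+323·1·1295 = 837217,  y_4 = 18·1295+1·23274 = 46584

18 1
647 36
23274 1295
837217 46584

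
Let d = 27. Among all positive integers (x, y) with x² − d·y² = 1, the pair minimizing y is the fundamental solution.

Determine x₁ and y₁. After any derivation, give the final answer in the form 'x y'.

d=27: √d = [5; 5,10] (ℓ=2, even), read p_1/q_1
step 0: (5, 1)  from 5·(1,0) + (0,1)
step 1: (26, 5)  from 5·(5,1) + (1,0)
(x₁, y₁) = (26, 5);  26² − 27·5² = 1 ✓

26 5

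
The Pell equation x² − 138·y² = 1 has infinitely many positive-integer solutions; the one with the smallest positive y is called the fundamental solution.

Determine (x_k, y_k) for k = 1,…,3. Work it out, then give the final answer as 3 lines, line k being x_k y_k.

√138 = [11; 1,2,1,22, …], period ℓ=4 (even) → k=3
a_0=11:  p_0=11·1+0=11,  q_0=11·0+1=1
a_1=1:  p_1=1·11+1=12,  q_1=1·1+0=1
a_2=2:  p_2=2·12+11=35,  q_2=2·1+1=3
a_3=1:  p_3=1·35+12=47,  q_3=1·3+1=4
→ (47, 4).  Check: 47²=2209, 138·4²=2208, difference 1.
(x_2, y_2) = (47·47 + 138·4·4, 47·4 + 4·47) = (4417, 376)
(x_3, y_3) = (47·4417 + 138·4·376, 47·376 + 4·4417) = (415151, 35340)

47 4
4417 376
415151 35340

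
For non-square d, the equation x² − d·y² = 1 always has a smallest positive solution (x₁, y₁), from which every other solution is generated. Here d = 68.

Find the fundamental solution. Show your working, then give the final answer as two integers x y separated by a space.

d=68: √d = [8; 4,16] (ℓ=2, even), read p_1/q_1
i=0: a=8 ⇒ p=8, q=1
i=1: a=4 ⇒ p=33, q=4
(x₁, y₁) = (33, 4);  33² − 68·4² = 1 ✓

33 4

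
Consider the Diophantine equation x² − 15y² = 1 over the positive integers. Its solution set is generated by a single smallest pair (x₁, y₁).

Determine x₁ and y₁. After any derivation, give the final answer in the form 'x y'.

[3; 1,6] for √15; ℓ=2 ⇒ convergent index 1
i=0: a=3 ⇒ p=3, q=1
i=1: a=1 ⇒ p=4, q=1
(x₁, y₁) = (4, 1);  4² − 15·1² = 1 ✓

4 1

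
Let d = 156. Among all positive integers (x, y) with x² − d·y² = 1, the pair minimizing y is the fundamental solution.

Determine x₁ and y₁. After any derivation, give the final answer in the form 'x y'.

√156 → a₀=12, period (2,24); ℓ=2 even so k=1
step 0: (12, 1)  from 12·(1,0) + (0,1)
step 1: (25, 2)  from 2·(12,1) + (1,0)
→ (25, 2).  Check: 25²=625, 156·2²=624, difference 1.

25 2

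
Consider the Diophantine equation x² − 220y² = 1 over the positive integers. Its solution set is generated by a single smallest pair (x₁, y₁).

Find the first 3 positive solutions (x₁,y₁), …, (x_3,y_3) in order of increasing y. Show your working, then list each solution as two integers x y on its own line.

89 6
15841 1068
2819609 190098

√220 → a₀=14, period (1,4,1,28); ℓ=4 even so k=3
i=0: a=14 ⇒ p=14, q=1
…
i=2: a=4 ⇒ p=74, q=5
i=3: a=1 ⇒ p=89, q=6
(x₁, y₁) = (89, 6);  89² − 220·6² = 1 ✓
(89+6√220)^2 = 15841 + 1068√220
(89+6√220)^3 = 2819609 + 190098√220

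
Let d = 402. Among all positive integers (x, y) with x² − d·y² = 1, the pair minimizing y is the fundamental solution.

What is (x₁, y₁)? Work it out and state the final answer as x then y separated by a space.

401 20

√402 = [20; 20,40, …], period ℓ=2 (even) → k=1
a_0=20:  p_0=20·1+0=20,  q_0=20·0+1=1
a_1=20:  p_1=20·20+1=401,  q_1=20·1+0=20
→ (401, 20).  Check: 401²=160801, 402·20²=160800, difference 1.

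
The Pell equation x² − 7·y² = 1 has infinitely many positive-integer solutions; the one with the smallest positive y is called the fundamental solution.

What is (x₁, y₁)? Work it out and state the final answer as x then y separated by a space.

8 3

√7 → a₀=2, period (1,1,1,4); ℓ=4 even so k=3
k=0  a_k=2  p_k/q_k = 2/1
k=1  a_k=1  p_k/q_k = 3/1
k=2  a_k=1  p_k/q_k = 5/2
k=3  a_k=1  p_k/q_k = 8/3
(x₁, y₁) = (8, 3);  8² − 7·3² = 1 ✓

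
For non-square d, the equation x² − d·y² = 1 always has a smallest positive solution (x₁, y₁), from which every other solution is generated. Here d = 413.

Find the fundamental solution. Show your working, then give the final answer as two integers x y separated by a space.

113399 5580

√413 → a₀=20, period (3,9,1,4,1,9,3,40); ℓ=8 even so k=7
i=0: a=20 ⇒ p=20, q=1
i=1: a=3 ⇒ p=61, q=3
…
i=3: a=1 ⇒ p=630, q=31
i=4: a=4 ⇒ p=3089, q=152
…
i=6: a=9 ⇒ p=36560, q=1799
i=7: a=3 ⇒ p=113399, q=5580
(x₁, y₁) = (113399, 5580);  113399² − 413·5580² = 1 ✓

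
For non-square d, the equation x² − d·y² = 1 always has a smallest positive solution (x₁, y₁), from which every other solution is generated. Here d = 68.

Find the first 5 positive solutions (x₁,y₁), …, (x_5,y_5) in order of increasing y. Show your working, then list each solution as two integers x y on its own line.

√68 = [8; 4,16, …], period ℓ=2 (even) → k=1
k=0  a_k=8  p_k/q_k = 8/1
k=1  a_k=4  p_k/q_k = 33/4
fundamental: x₁=33, y₁=4  (since 1089 − 68·16 = 1)
k=2:  x_2 = 33·33+68·4·4 = 2177,  y_2 = 33·4+4·33 = 264
k=3:  x_3 = 33·2177+68·4·264 = 143649,  y_3 = 33·264+4·2177 = 17420
k=4:  x_4 = 33·143649+68·4·17420 = 9478657,  y_4 = 33·17420+4·143649 = 1149456
k=5:  x_5 = 33·9478657+68·4·1149456 = 625447713,  y_5 = 33·1149456+4·9478657 = 75846676

33 4
2177 264
143649 17420
9478657 1149456
625447713 75846676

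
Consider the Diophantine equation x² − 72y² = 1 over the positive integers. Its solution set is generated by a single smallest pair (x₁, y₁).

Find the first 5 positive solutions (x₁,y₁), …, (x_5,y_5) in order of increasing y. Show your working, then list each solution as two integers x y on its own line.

17 2
577 68
19601 2310
665857 78472
22619537 2665738

[8; 2,16] for √72; ℓ=2 ⇒ convergent index 1
step 0: (8, 1)  from 8·(1,0) + (0,1)
step 1: (17, 2)  from 2·(8,1) + (1,0)
→ (17, 2).  Check: 17²=289, 72·2²=288, difference 1.
(x_2, y_2) = (17·17 + 72·2·2, 17·2 + 2·17) = (577, 68)
(x_3, y_3) = (17·577 + 72·2·68, 17·68 + 2·577) = (19601, 2310)
(x_4, y_4) = (17·19601 + 72·2·2310, 17·2310 + 2·19601) = (665857, 78472)
(x_5, y_5) = (17·665857 + 72·2·78472, 17·78472 + 2·665857) = (22619537, 2665738)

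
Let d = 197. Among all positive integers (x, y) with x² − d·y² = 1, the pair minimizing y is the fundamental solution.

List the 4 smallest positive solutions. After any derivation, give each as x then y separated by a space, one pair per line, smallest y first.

d=197: √d = [14; 28] (ℓ=1, odd), read p_1/q_1
i=0: a=14 ⇒ p=14, q=1
i=1: a=28 ⇒ p=393, q=28
→ (393, 28).  Check: 393²=154449, 197·28²=154448, difference 1.
k=2:  x_2 = 393·393+197·28·28 = 308897,  y_2 = 393·28+28·393 = 22008
k=3:  x_3 = 393·308897+197·28·22008 = 242792649,  y_3 = 393·22008+28·308897 = 17298260
k=4:  x_4 = 393·242792649+197·28·17298260 = 190834713217,  y_4 = 393·17298260+28·242792649 = 13596410352

393 28
308897 22008
242792649 17298260
190834713217 13596410352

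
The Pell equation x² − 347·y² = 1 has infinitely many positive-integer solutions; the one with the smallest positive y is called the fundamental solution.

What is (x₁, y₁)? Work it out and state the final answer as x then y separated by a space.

d=347: √d = [18; 1,1,1,2,4,…,1,1,36] (ℓ=14, even), read p_13/q_13
i=0: a=18 ⇒ p=18, q=1
i=1: a=1 ⇒ p=19, q=1
…
i=4: a=2 ⇒ p=149, q=8
…
i=6: a=1 ⇒ p=801, q=43
…
i=10: a=2 ⇒ p=164168, q=8813
…
i=12: a=1 ⇒ p=402885, q=21628
i=13: a=1 ⇒ p=641602, q=34443
→ (641602, 34443).  Check: 641602²=411653126404, 347·34443²=411653126403, difference 1.

641602 34443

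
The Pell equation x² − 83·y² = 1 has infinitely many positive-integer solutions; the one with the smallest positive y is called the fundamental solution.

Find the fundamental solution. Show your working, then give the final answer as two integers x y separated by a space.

82 9

[9; 9,18] for √83; ℓ=2 ⇒ convergent index 1
k=0  a_k=9  p_k/q_k = 9/1
k=1  a_k=9  p_k/q_k = 82/9
fundamental: x₁=82, y₁=9  (since 6724 − 83·81 = 1)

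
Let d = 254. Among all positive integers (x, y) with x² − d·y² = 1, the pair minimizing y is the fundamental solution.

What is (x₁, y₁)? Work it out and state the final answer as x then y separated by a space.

255 16

√254 = [15; 1,14,1,30, …], period ℓ=4 (even) → k=3
step 0: (15, 1)  from 15·(1,0) + (0,1)
…
step 2: (239, 15)  from 14·(16,1) + (15,1)
step 3: (255, 16)  from 1·(239,15) + (16,1)
fundamental: x₁=255, y₁=16  (since 65025 − 254·256 = 1)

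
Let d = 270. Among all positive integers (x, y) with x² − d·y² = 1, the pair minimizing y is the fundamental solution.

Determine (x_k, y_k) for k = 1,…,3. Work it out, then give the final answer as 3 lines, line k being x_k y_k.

d=270: √d = [16; 2,3,6,3,2,32] (ℓ=6, even), read p_5/q_5
k=0  a_k=16  p_k/q_k = 16/1
k=1  a_k=2  p_k/q_k = 33/2
k=2  a_k=3  p_k/q_k = 115/7
k=3  a_k=6  p_k/q_k = 723/44
k=4  a_k=3  p_k/q_k = 2284/139
k=5  a_k=2  p_k/q_k = 5291/322
(x₁, y₁) = (5291, 322);  5291² − 270·322² = 1 ✓
k=2:  x_2 = 5291·5291+270·322·322 = 55989361,  y_2 = 5291·322+322·5291 = 3407404
k=3:  x_3 = 5291·55989361+270·322·3407404 = 592479412811,  y_3 = 5291·3407404+322·55989361 = 36057148806

5291 322
55989361 3407404
592479412811 36057148806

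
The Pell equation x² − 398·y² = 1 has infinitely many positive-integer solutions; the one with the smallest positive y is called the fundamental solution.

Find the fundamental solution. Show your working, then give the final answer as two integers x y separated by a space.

√398 → a₀=19, period (1,18,1,38); ℓ=4 even so k=3
i=0: a=19 ⇒ p=19, q=1
i=1: a=1 ⇒ p=20, q=1
i=2: a=18 ⇒ p=379, q=19
i=3: a=1 ⇒ p=399, q=20
(x₁, y₁) = (399, 20);  399² − 398·20² = 1 ✓

399 20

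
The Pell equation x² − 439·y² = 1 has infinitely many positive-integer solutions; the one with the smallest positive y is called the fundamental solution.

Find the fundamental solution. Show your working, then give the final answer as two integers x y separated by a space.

440 21

d=439: √d = [20; 1,19,1,40] (ℓ=4, even), read p_3/q_3
i=0: a=20 ⇒ p=20, q=1
…
i=2: a=19 ⇒ p=419, q=20
i=3: a=1 ⇒ p=440, q=21
fundamental: x₁=440, y₁=21  (since 193600 − 439·441 = 1)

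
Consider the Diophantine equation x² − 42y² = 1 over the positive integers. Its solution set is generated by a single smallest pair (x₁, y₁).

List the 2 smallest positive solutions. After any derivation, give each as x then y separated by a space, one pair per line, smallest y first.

[6; 2,12] for √42; ℓ=2 ⇒ convergent index 1
step 0: (6, 1)  from 6·(1,0) + (0,1)
step 1: (13, 2)  from 2·(6,1) + (1,0)
fundamental: x₁=13, y₁=2  (since 169 − 42·4 = 1)
n=2: (13,2)∘(13,2) = (13·13+42·2·2, 13·2+2·13) = (337,52)

13 2
337 52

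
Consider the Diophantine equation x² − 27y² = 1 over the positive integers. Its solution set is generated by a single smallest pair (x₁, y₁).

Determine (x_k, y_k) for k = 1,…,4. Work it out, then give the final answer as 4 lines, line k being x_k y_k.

26 5
1351 260
70226 13515
3650401 702520

[5; 5,10] for √27; ℓ=2 ⇒ convergent index 1
k=0  a_k=5  p_k/q_k = 5/1
k=1  a_k=5  p_k/q_k = 26/5
→ (26, 5).  Check: 26²=676, 27·5²=675, difference 1.
n=2: (26,5)∘(26,5) = (26·26+27·5·5, 26·5+5·26) = (1351,260)
n=3: (1351,260)∘(26,5) = (26·1351+27·5·260, 26·260+5·1351) = (70226,13515)
n=4: (70226,13515)∘(26,5) = (26·70226+27·5·13515, 26·13515+5·70226) = (3650401,702520)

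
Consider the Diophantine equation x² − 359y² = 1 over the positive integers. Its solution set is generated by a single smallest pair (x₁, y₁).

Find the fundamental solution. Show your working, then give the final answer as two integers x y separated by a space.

[18; 1,17,1,36] for √359; ℓ=4 ⇒ convergent index 3
a_0=18:  p_0=18·1+0=18,  q_0=18·0+1=1
a_1=1:  p_1=1·18+1=19,  q_1=1·1+0=1
a_2=17:  p_2=17·19+18=341,  q_2=17·1+1=18
a_3=1:  p_3=1·341+19=360,  q_3=1·18+1=19
→ (360, 19).  Check: 360²=129600, 359·19²=129599, difference 1.

360 19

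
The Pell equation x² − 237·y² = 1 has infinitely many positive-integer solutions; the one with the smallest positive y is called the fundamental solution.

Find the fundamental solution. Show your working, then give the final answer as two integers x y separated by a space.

√237 = [15; 2,1,1,7,10,7,1,1,2,30, …], period ℓ=10 (even) → k=9
a_0=15:  p_0=15·1+0=15,  q_0=15·0+1=1
…
a_8=1:  p_8=1·48001+42074=90075,  q_8=1·3118+2733=5851
a_9=2:  p_9=2·90075+48001=228151,  q_9=2·5851+3118=14820
(x₁, y₁) = (228151, 14820);  228151² − 237·14820² = 1 ✓

228151 14820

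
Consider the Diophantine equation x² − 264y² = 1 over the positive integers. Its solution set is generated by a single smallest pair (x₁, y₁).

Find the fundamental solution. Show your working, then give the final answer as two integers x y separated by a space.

65 4

√264 → a₀=16, period (4,32); ℓ=2 even so k=1
a_0=16:  p_0=16·1+0=16,  q_0=16·0+1=1
a_1=4:  p_1=4·16+1=65,  q_1=4·1+0=4
→ (65, 4).  Check: 65²=4225, 264·4²=4224, difference 1.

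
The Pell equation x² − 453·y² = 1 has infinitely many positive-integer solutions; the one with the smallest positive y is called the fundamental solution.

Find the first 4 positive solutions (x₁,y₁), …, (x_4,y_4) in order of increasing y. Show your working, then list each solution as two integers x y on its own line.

√453 = [21; 3,1,1,10,14,10,1,1,3,42, …], period ℓ=10 (even) → k=9
a_0=21:  p_0=21·1+0=21,  q_0=21·0+1=1
a_1=3:  p_1=3·21+1=64,  q_1=3·1+0=3
…
a_8=1:  p_8=1·245764+223565=469329,  q_8=1·11547+10504=22051
a_9=3:  p_9=3·469329+245764=1653751,  q_9=3·22051+11547=77700
fundamental: x₁=1653751, y₁=77700  (since 2734892370001 − 453·6037290000 = 1)
(1653751+77700√453)^2 = 5469784740001 + 256992905400√453
(1653751+77700√453)^3 = 18091323967121133751 + 850004548596233100√453
(1653751+77700√453)^4 = 59837090203895614338960001 + 2811391744490881177810800√453

1653751 77700
5469784740001 256992905400
18091323967121133751 850004548596233100
59837090203895614338960001 2811391744490881177810800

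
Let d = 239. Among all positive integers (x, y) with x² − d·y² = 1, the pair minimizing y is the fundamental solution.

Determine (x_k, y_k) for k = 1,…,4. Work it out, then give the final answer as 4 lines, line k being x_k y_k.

d=239: √d = [15; 2,5,1,2,4,15,4,2,1,5,2,30] (ℓ=12, even), read p_11/q_11
i=0: a=15 ⇒ p=15, q=1
…
i=2: a=5 ⇒ p=170, q=11
i=3: a=1 ⇒ p=201, q=13
…
i=7: a=4 ⇒ p=154117, q=9969
…
i=10: a=5 ⇒ p=2847431, q=184185
i=11: a=2 ⇒ p=6195120, q=400729
fundamental: x₁=6195120, y₁=400729  (since 38379511814400 − 239·160583731441 = 1)
k=2:  x_2 = 6195120·6195120+239·400729·400729 = 76759023628799,  y_2 = 6195120·400729+400729·6195120 = 4965128484960
k=3:  x_3 = 6195120·76759023628799+239·400729·4965128484960 = 951062724926484326640,  y_3 = 6195120·4965128484960+400729·76759023628799 = 61519133559490389671
k=4:  x_4 = 6195120·951062724926484326640+239·400729·61519133559490389671 = 11783895416893046404284364801,  y_4 = 6195120·61519133559490389671+400729·951062724926484326640 = 762236829394135240588726080

6195120 400729
76759023628799 4965128484960
951062724926484326640 61519133559490389671
11783895416893046404284364801 762236829394135240588726080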